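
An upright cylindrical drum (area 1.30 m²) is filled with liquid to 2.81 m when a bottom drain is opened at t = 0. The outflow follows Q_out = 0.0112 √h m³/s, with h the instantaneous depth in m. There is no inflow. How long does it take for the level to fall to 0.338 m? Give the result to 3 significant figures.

Volume balance on the tank: A dh/dt = −0.0112 √h.
This is separable: 2 d(√h)/dt = −0.0112/A, so √h = √h₀ − (0.0112/(2A)) t.
t = 2A(√h₀ − √h)/0.0112 = 2·1.30·(√2.81 − √0.338)/0.0112
  = 2.6000 × (1.6763 − 0.58138) / 0.0112 = 254.18 s.

254 s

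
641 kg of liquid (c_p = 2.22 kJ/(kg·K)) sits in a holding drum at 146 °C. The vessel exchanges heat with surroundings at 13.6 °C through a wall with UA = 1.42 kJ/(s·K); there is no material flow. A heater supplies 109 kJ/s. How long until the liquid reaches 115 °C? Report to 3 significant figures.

816 s

M c_p dT/dt = −UA(T − T_amb) + Q̇.
τ = M c_p/UA = 1002.1 s; T_ss = T_amb + Q̇/UA = 13.6 + 109/1.42 = 90.361 °C.
T(t) = T_ss + (T₀ − T_ss)e^(−t/τ); set T = 115:
t = −τ ln[(T − T_ss)/(T₀ − T_ss)] = −1002.1 · ln(0.44284) = 816.28 s.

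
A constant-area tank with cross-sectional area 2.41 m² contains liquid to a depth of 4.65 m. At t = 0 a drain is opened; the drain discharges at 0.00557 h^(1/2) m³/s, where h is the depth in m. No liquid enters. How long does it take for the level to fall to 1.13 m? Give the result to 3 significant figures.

A dh/dt = −Q_out = −0.00557 √h.
This is separable: 2 d(√h)/dt = −0.00557/A, so √h = √h₀ − (0.00557/(2A)) t.
t = 2A(√h₀ − √h)/0.00557 = 2·2.41·(√4.65 − √1.13)/0.00557
  = 4.8200 × (2.1564 − 1.0630) / 0.00557 = 946.15 s.

946 s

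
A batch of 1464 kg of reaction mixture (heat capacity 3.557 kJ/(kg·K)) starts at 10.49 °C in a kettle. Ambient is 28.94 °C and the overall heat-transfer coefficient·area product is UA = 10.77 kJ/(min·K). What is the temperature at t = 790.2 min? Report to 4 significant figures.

First-law balance (no shaft work): M c_p dT/dt = −UA(T − T_amb).
dT/dt = (T_ss − T)/τ with T_ss = T_amb = 28.9400 °C, τ = M c_p/UA = 1464·3.557/10.77 = 483.514 min.
T approaches T_ss exponentially: T(t) = T_ss + (T₀ − T_ss) e^(−t/τ).
T(790.2) = 28.9400 + (-18.4500)·0.195092 = 25.3406 °C.

25.34 °C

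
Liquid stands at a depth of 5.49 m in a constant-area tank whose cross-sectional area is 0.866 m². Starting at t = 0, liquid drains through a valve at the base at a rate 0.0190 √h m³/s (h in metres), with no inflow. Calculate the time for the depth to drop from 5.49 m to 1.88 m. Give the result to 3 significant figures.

A dh/dt = −Q_out = −0.0190 √h.
∫ h^(−1/2) dh = −(0.0190/A) ∫ dt, giving 2√h = 2√h₀ − (0.0190/A) t.
t = 2A(√h₀ − √h)/0.0190 = 2·0.866·(√5.49 − √1.88)/0.0190
  = 1.7320 × (2.3431 − 1.3711) / 0.0190 = 88.600 s.

88.6 s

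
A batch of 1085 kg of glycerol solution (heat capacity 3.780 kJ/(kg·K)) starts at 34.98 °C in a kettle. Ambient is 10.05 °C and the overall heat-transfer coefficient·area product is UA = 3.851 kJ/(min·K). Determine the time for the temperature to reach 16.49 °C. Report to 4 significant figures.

1442 min

Energy balance: M c_p dT/dt = −UA(T − T_amb).
τ = M c_p/UA = 1065.00 min; T_ss = T_amb = 10.0500 °C.
T(t) = T_ss + (T₀ − T_ss)e^(−t/τ); set T = 16.49:
t = −τ ln[(T − T_ss)/(T₀ − T_ss)] = −1065.00 · ln(0.258323) = 1441.52 min.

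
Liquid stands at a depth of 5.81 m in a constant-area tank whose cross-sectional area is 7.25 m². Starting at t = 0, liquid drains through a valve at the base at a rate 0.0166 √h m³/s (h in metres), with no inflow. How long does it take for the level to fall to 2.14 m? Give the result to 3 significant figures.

828 s

Mass balance (ρ constant): A dh/dt = −0.0166 √h.
Separate and integrate: 2(√h − √h₀) = −(0.0166/A) t.
t = 2A(√h₀ − √h)/0.0166 = 2·7.25·(√5.81 − √2.14)/0.0166
  = 14.500 × (2.4104 − 1.4629) / 0.0166 = 827.65 s.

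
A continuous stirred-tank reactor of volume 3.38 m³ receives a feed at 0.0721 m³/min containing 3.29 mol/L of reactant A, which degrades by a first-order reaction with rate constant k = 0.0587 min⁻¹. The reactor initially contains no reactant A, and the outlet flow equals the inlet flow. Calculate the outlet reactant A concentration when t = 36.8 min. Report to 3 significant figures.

V dC/dt = Q(C_in − C) − k V C.
This is linear with rate a = Q/V + k = 0.080031 min⁻¹.
C_ss = Q C_in/(Q + kV) = 0.87691 mol/L; C(t) = C_ss + (C₀ − C_ss) e^(−a t).
C(36.8) = 0.87691 + (-0.87691)·e^(−0.080031·36.8) = 0.87691 + (-0.87691)·0.052594 = 0.83079 mol/L.

0.831 mol/L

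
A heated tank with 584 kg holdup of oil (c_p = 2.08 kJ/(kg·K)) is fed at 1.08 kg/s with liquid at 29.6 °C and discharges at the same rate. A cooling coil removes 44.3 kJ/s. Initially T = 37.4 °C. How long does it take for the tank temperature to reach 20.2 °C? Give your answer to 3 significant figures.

Heat balance on the well-mixed liquid: M c_p dT/dt = ṁ c_p (T_in − T) − 44.3.
τ = M/ṁ = 540.74 s; T_ss = T_in − Q̇/(ṁ c_p) = 9.8796 °C.
T(t) = T_ss + (T₀ − T_ss) e^(−t/τ). Set T = 20.2:
e^(−t/τ) = (20.2 − 9.8796)/(37.4 − 9.8796) = 0.37501
t = −540.74 · ln(0.37501) = 530.36 s.

530 s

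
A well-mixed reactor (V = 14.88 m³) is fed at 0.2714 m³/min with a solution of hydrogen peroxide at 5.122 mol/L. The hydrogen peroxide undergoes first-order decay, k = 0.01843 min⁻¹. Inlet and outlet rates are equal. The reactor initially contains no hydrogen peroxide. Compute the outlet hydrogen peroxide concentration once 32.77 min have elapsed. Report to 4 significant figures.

Species balance: V dC/dt = Q C_in − Q C − k V C.
This is linear with rate a = Q/V + k = 0.0366692 min⁻¹.
C_ss = Q C_in/(Q + kV) = 2.54768 mol/L; C(t) = C_ss + (C₀ − C_ss) e^(−a t).
C(32.77) = 2.54768 + (-2.54768)·e^(−0.0366692·32.77) = 2.54768 + (-2.54768)·0.300697 = 1.78160 mol/L.

1.782 mol/L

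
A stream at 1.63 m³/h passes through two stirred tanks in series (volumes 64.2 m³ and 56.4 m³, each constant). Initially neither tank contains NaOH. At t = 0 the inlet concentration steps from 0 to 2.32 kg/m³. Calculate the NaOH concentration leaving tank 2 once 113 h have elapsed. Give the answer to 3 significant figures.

1.88 kg/m³

Species balance on tank i: dCᵢ/dt = (Cᵢ₋₁ − Cᵢ)/τᵢ with τᵢ = Vᵢ/Q.
τ₁ = 64.2/1.63 = 39.387 h; τ₂ = 56.4/1.63 = 34.601 h.
Solving the cascade with C₁(0)=C₂(0)=0 gives C₂(t) = C_in[1 − (τ₁ e^(−t/τ₁) − τ₂ e^(−t/τ₂))/(τ₁ − τ₂)].
At t = 113: e^(−t/τ₁) = 0.056755, e^(−t/τ₂) = 0.038167.
C₂ = 2.32·[1 − (39.387·0.056755 − 34.601·0.038167)/(4.7853)] = 2.32·0.80884 = 1.8765 kg/m³.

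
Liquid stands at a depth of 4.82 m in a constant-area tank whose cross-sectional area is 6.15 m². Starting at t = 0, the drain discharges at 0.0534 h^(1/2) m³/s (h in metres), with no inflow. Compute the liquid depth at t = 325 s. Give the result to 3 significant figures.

A dh/dt = −Q_out = −0.0534 √h.
Separate and integrate: 2(√h − √h₀) = −(0.0534/A) t.
√h = √4.82 − 0.0534·325/(2·6.15) = 2.1954 − 1.4110 = 0.78447.
h = 0.78447² = 0.61540 m.

0.615 m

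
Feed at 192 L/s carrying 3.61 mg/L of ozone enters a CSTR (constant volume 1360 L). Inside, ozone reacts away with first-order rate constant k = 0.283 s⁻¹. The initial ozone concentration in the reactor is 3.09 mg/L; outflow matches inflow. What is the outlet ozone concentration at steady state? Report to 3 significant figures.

V dC/dt = Q(C_in − C) − k V C.
Steady state (dC/dt = 0): C_ss = Q C_in/(Q + kV) = C_in/(1 + kV/Q).
C_ss = 192·3.61/(192 + 0.283·1360) = 693.12/576.88 = 1.2015 mg/L.

1.20 mg/L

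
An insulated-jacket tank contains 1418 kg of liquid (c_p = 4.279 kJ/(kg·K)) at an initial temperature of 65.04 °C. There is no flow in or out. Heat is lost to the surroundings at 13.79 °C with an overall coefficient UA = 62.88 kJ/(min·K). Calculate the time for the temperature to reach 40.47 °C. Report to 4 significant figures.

62.99 min

M c_p dT/dt = −UA(T − T_amb).
τ = M c_p/UA = 96.4953 min; T_ss = T_amb = 13.7900 °C.
T(t) = T_ss + (T₀ − T_ss)e^(−t/τ); set T = 40.47:
t = −τ ln[(T − T_ss)/(T₀ − T_ss)] = −96.4953 · ln(0.520585) = 62.9922 min.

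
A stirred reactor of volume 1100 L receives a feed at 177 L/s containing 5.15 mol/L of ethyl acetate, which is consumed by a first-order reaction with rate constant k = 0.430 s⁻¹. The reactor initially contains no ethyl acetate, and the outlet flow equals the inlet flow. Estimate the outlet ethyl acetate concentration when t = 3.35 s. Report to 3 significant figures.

V dC/dt = Q(C_in − C) − k V C.
dC/dt = (Q/V) C_in − (Q/V + k) C; effective rate a = Q/V + k = 0.16091 + 0.430 = 0.59091 s⁻¹.
C_ss = Q C_in/(Q + kV) = 1.4024 mol/L; C(t) = C_ss + (C₀ − C_ss) e^(−a t).
C(3.35) = 1.4024 + (-1.4024)·e^(−0.59091·3.35) = 1.4024 + (-1.4024)·0.13813 = 1.2087 mol/L.

1.21 mol/L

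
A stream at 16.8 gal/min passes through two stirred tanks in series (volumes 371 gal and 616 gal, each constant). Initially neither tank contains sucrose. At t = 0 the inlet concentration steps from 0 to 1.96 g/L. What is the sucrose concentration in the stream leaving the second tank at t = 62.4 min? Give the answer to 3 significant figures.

1.24 g/L

Each tank obeys Vᵢ dCᵢ/dt = Q(Cᵢ₋₁ − Cᵢ), so τᵢ = Vᵢ/Q.
τ₁ = 371/16.8 = 22.083 min; τ₂ = 616/16.8 = 36.667 min.
Solving the cascade with C₁(0)=C₂(0)=0 gives C₂(t) = C_in[1 − (τ₁ e^(−t/τ₁) − τ₂ e^(−t/τ₂))/(τ₁ − τ₂)].
At t = 62.4: e^(−t/τ₁) = 0.059270, e^(−t/τ₂) = 0.18235.
C₂ = 1.96·[1 − (22.083·0.059270 − 36.667·0.18235)/(-14.583)] = 1.96·0.63127 = 1.2373 g/L.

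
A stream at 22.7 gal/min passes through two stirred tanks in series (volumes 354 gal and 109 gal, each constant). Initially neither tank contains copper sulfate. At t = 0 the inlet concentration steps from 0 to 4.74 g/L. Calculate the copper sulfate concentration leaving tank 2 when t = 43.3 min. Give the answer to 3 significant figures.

4.31 g/L

Time constants: τᵢ = Vᵢ/Q for each well-mixed tank.
τ₁ = 354/22.7 = 15.595 min; τ₂ = 109/22.7 = 4.8018 min.
Solving the cascade with C₁(0)=C₂(0)=0 gives C₂(t) = C_in[1 − (τ₁ e^(−t/τ₁) − τ₂ e^(−t/τ₂))/(τ₁ − τ₂)].
At t = 43.3: e^(−t/τ₁) = 0.062251, e^(−t/τ₂) = 0.00012127.
C₂ = 4.74·[1 − (15.595·0.062251 − 4.8018·0.00012127)/(10.793)] = 4.74·0.91011 = 4.3139 g/L.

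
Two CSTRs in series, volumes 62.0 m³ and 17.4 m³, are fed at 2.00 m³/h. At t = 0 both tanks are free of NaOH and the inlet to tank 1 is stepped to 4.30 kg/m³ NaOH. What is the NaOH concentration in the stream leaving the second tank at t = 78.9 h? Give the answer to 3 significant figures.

Time constants: τᵢ = Vᵢ/Q for each well-mixed tank.
τ₁ = 62.0/2.00 = 31.000 h; τ₂ = 17.4/2.00 = 8.7000 h.
Solving the cascade with C₁(0)=C₂(0)=0 gives C₂(t) = C_in[1 − (τ₁ e^(−t/τ₁) − τ₂ e^(−t/τ₂))/(τ₁ − τ₂)].
At t = 78.9: e^(−t/τ₁) = 0.078460, e^(−t/τ₂) = 0.00011519.
C₂ = 4.30·[1 − (31.000·0.078460 − 8.7000·0.00011519)/(22.300)] = 4.30·0.89097 = 3.8312 kg/m³.

3.83 kg/m³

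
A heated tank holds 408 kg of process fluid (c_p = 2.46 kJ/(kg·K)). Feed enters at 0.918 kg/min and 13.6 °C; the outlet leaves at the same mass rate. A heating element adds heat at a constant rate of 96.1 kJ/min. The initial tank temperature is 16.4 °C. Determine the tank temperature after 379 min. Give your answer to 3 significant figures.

39.2 °C

Energy balance: M c_p dT/dt = ṁ c_p (T_in − T) + 96.1.
Rearrange: dT/dt = (T_ss − T)/τ with τ = M/ṁ = 444.44 min and T_ss = T_in + Q̇/(ṁ c_p) = 56.155 °C.
T approaches T_ss exponentially: T(t) = T_ss + (T₀ − T_ss) e^(−t/τ).
T(379) = 56.155 + (-39.755)·e^(−379/444.44) = 56.155 + (-39.755)·0.42624 = 39.210 °C.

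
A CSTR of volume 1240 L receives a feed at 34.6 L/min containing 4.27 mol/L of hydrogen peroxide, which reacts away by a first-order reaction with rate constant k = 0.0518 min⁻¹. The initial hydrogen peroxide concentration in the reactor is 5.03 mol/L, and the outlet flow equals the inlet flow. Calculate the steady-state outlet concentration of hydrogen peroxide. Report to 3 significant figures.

1.49 mol/L

Species balance: V dC/dt = Q C_in − Q C − k V C.
At steady state: 0 = Q C_in − (Q + kV) C_ss, so C_ss = Q C_in/(Q + kV).
C_ss = 34.6·4.27/(34.6 + 0.0518·1240) = 147.74/98.832 = 1.4949 mol/L.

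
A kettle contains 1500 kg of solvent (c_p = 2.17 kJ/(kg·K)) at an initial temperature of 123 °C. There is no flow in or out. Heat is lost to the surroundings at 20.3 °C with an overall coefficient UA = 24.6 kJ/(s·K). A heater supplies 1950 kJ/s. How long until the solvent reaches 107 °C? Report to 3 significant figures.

Lumped-capacitance energy balance: M c_p dT/dt = UA(T_amb − T) + Q̇.
τ = M c_p/UA = 132.32 s; T_ss = T_amb + Q̇/UA = 20.3 + 1950/24.6 = 99.568 °C.
T(t) = T_ss + (T₀ − T_ss)e^(−t/τ); set T = 107:
t = −τ ln[(T − T_ss)/(T₀ − T_ss)] = −132.32 · ln(0.31716) = 151.94 s.

152 s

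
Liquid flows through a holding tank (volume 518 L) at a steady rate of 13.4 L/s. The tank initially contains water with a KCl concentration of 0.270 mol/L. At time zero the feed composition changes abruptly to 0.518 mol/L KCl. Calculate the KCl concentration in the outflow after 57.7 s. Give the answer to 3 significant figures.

Accumulation = in − out for the solute gives V dC/dt = Q(C_in − C).
So dC/dt = (C_in − C)/τ with τ = V/Q = 518/13.4 = 38.657 s.
Solution: C(t) = C_in + (C₀ − C_in) e^(−t/τ).
C(57.7) = 0.518 + (0.270 − 0.518)·e^(−57.7/38.657) = 0.518 + (-0.24800)·0.22478 = 0.46225 mol/L.

0.462 mol/L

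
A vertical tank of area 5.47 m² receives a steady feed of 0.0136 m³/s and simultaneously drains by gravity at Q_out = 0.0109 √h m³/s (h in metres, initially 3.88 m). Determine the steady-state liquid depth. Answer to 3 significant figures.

1.56 m

A dh/dt = Q_in − 0.0109 √h. Steady state requires inflow = outflow:
Q_in = 0.0109 √h_ss ⇒ √h_ss = 0.0136/0.0109 = 1.2477.
h_ss = 1.2477² = 1.5568 m. (Since h₀ = 3.88 m > h_ss, the level will fall toward this value.)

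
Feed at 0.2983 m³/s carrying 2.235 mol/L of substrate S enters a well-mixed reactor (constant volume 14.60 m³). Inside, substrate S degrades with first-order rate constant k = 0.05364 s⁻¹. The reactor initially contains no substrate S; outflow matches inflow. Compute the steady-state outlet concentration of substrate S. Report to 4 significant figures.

0.6165 mol/L

V dC/dt = Q(C_in − C) − k V C.
Steady state (dC/dt = 0): C_ss = Q C_in/(Q + kV) = C_in/(1 + kV/Q).
C_ss = 0.2983·2.235/(0.2983 + 0.05364·14.60) = 0.666701/1.08144 = 0.616491 mol/L.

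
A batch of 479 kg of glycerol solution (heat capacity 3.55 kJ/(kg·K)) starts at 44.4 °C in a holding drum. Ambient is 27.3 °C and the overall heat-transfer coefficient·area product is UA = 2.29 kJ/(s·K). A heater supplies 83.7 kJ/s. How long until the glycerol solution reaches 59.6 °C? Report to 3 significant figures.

Unsteady energy balance on the tank contents: M c_p dT/dt = −UA(T − T_amb) + Q̇.
τ = M c_p/UA = 742.55 s; T_ss = T_amb + Q̇/UA = 27.3 + 83.7/2.29 = 63.850 °C.
T(t) = T_ss + (T₀ − T_ss)e^(−t/τ); set T = 59.6:
t = −τ ln[(T − T_ss)/(T₀ − T_ss)] = −742.55 · ln(0.21852) = 1129.3 s.

1130 s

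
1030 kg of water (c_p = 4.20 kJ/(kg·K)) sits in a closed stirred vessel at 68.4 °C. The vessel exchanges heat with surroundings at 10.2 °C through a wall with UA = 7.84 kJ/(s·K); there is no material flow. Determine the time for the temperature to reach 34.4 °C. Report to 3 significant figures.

484 s

Unsteady energy balance on the tank contents: M c_p dT/dt = −UA(T − T_amb).
τ = M c_p/UA = 551.79 s; T_ss = T_amb = 10.200 °C.
T(t) = T_ss + (T₀ − T_ss)e^(−t/τ); set T = 34.4:
t = −τ ln[(T − T_ss)/(T₀ − T_ss)] = −551.79 · ln(0.41581) = 484.21 s.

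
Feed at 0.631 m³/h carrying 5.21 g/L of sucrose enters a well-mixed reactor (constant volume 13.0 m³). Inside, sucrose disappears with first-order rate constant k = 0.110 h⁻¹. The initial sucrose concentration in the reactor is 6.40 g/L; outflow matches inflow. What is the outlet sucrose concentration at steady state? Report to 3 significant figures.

1.60 g/L

Accumulation = in − out − consumed: V dC/dt = Q C_in − Q C − k V C.
At steady state: 0 = Q C_in − (Q + kV) C_ss, so C_ss = Q C_in/(Q + kV).
C_ss = 0.631·5.21/(0.631 + 0.110·13.0) = 3.2875/2.0610 = 1.5951 g/L.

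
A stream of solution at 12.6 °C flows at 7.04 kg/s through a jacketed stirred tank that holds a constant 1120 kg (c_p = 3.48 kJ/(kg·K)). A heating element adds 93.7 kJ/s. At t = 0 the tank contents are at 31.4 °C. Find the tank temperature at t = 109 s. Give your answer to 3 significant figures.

24.0 °C

M c_p dT/dt = ṁ c_p (T_in − T) + Q̇.
Rearrange: dT/dt = (T_ss − T)/τ with τ = M/ṁ = 159.09 s and T_ss = T_in + Q̇/(ṁ c_p) = 16.425 °C.
This is linear first-order; T(t) = T_ss + (T₀ − T_ss) e^(−t/τ).
T(109) = 16.425 + (14.975)·e^(−109/159.09) = 16.425 + (14.975)·0.50402 = 23.972 °C.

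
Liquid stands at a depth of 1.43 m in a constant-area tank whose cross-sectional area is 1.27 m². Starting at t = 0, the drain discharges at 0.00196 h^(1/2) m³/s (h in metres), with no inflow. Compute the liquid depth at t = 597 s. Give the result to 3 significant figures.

Volume balance on the tank: A dh/dt = −0.00196 √h.
Separate and integrate: 2(√h − √h₀) = −(0.00196/A) t.
√h = √1.43 − 0.00196·597/(2·1.27) = 1.1958 − 0.46068 = 0.73515.
h = 0.73515² = 0.54044 m.

0.540 m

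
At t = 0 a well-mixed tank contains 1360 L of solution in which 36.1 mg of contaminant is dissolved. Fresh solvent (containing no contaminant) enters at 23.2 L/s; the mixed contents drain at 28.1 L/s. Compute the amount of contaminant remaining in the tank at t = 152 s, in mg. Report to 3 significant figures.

Let m(t) be the amount of contaminant. Volume: V(t) = V₀ + (Q_in − Q_out) t = 1360 − 4.9000 t; V(152) = 615.20 L.
Species balance (pure solvent in): dm/dt = −Q_out · m/V(t).
dm/m = −Q_out dt/(V₀ − 4.9000 t); integrating gives ln(m/m₀) = −(Q_out/(Q_in−Q_out)) ln(V/V₀).
m = m₀ (V₀/V)^(Q_out/(Q_in−Q_out)) = 36.1 × (1360/615.20)^(-5.7347) = 0.38175 mg.

0.382 mg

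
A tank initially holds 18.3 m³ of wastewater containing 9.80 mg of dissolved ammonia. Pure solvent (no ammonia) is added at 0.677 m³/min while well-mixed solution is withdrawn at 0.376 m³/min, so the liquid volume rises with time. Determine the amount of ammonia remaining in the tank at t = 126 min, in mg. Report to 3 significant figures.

Let m(t) be the amount of ammonia. Volume: V(t) = V₀ + (Q_in − Q_out) t = 18.3 + 0.30100 t; V(126) = 56.226 m³.
Solute balance: dm/dt = 0 − Q_out C = −Q_out m/V(t).
dm/m = −Q_out dt/(V₀ + 0.30100 t); integrating gives ln(m/m₀) = −(Q_out/(Q_in−Q_out)) ln(V/V₀).
m = m₀ (V₀/V)^(Q_out/(Q_in−Q_out)) = 9.80 × (18.3/56.226)^(1.2492) = 2.4114 mg.

2.41 mg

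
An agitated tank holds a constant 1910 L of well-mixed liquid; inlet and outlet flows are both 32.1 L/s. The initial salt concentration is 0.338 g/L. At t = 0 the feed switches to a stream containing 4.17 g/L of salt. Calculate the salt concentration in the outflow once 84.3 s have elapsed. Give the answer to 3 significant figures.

Species balance on the tank: V dC/dt = Q(C_in − C).
Rewrite as dC/dt + C/τ = C_in/τ, τ = V/Q = 59.502 s.
C approaches C_in exponentially: C(t) = C_in + (C₀ − C_in) e^(−t/τ).
C(84.3) = 4.17 + (0.338 − 4.17)·e^(−84.3/59.502) = 4.17 + (-3.8320)·0.24250 = 3.2408 g/L.

3.24 g/L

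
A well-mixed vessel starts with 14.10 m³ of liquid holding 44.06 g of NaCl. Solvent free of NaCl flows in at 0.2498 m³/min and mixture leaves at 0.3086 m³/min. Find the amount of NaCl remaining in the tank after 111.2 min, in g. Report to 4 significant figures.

Let m(t) be the amount of NaCl. Volume: V(t) = V₀ + (Q_in − Q_out) t = 14.10 − 0.0588000 t; V(111.2) = 7.56144 m³.
Species balance (pure solvent in): dm/dt = −Q_out · m/V(t).
Separate: dm/m = −Q_out dt/V(t) ⇒ ln(m/m₀) = −(Q_out/(Q_in−Q_out)) ln(V/V₀).
m = m₀ (V₀/V)^(Q_out/(Q_in−Q_out)) = 44.06 × (14.10/7.56144)^(-5.24830) = 1.67409 g.

1.674 g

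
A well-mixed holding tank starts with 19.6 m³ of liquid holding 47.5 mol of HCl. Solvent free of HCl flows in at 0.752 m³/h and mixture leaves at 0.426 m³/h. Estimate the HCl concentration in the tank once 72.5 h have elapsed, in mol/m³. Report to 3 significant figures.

Let m(t) be the amount of HCl. Volume: V(t) = V₀ + (Q_in − Q_out) t = 19.6 + 0.32600 t; V(72.5) = 43.235 m³.
Species balance (pure solvent in): dm/dt = −Q_out · m/V(t).
dm/m = −Q_out dt/(V₀ + 0.32600 t); integrating gives ln(m/m₀) = −(Q_out/(Q_in−Q_out)) ln(V/V₀).
m = m₀ (V₀/V)^(Q_out/(Q_in−Q_out)) = 47.5 × (19.6/43.235)^(1.3067) = 16.894 mol.
C = m/V = 16.894/43.235 = 0.39074 mol/m³.

0.391 mol/m³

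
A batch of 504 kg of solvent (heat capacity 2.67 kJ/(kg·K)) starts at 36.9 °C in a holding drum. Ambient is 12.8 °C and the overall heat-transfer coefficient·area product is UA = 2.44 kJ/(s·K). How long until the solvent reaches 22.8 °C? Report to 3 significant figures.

M c_p dT/dt = −UA(T − T_amb).
τ = M c_p/UA = 551.51 s; T_ss = T_amb = 12.800 °C.
T(t) = T_ss + (T₀ − T_ss)e^(−t/τ); set T = 22.8:
t = −τ ln[(T − T_ss)/(T₀ − T_ss)] = −551.51 · ln(0.41494) = 485.12 s.

485 s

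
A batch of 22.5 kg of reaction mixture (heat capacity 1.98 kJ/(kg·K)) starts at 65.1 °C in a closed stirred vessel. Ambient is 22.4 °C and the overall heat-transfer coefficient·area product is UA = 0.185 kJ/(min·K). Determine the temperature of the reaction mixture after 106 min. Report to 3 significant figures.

49.9 °C

M c_p dT/dt = −UA(T − T_amb).
dT/dt = (T_ss − T)/τ with T_ss = T_amb = 22.400 °C, τ = M c_p/UA = 22.5·1.98/0.185 = 240.81 min.
This is linear first-order; T(t) = T_ss + (T₀ − T_ss) e^(−t/τ).
T(106) = 22.400 + (42.700)·0.64392 = 49.895 °C.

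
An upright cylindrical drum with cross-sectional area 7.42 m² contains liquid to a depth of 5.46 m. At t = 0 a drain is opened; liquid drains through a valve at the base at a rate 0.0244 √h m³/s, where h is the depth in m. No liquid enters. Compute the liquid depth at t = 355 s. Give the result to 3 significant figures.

3.07 m

Unsteady balance on liquid volume: A dh/dt = −0.0244 √h.
∫ h^(−1/2) dh = −(0.0244/A) ∫ dt, giving 2√h = 2√h₀ − (0.0244/A) t.
√h = √5.46 − 0.0244·355/(2·7.42) = 2.3367 − 0.58369 = 1.7530.
h = 1.7530² = 3.0729 m.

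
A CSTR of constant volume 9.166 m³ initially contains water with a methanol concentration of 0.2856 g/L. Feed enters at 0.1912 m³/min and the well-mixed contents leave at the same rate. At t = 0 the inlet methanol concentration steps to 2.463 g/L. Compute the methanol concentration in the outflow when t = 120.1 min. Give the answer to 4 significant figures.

2.285 g/L

Species balance on the tank: V dC/dt = Q(C_in − C).
Time constant τ = V/Q = 9.166/0.1912 = 47.9393 min.
Solution: C(t) = C_in + (C₀ − C_in) e^(−t/τ).
C(120.1) = 2.463 + (0.2856 − 2.463)·e^(−120.1/47.9393) = 2.463 + (-2.17740)·0.0816552 = 2.28520 g/L.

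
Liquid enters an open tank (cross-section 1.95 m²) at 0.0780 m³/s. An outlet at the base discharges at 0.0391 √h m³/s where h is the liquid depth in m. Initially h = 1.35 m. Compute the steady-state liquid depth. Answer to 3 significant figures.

3.98 m

Volume balance on the tank: A dh/dt = Q_in − 0.0391 √h. At steady state dh/dt = 0:
Q_in = 0.0391 √h_ss ⇒ √h_ss = 0.0780/0.0391 = 1.9949.
h_ss = 1.9949² = 3.9796 m. (Since h₀ = 1.35 m < h_ss, the level will rise toward this value.)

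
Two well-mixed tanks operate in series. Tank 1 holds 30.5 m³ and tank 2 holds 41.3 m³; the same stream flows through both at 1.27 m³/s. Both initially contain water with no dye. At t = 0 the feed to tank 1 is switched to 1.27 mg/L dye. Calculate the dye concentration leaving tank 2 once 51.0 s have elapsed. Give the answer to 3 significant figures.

0.687 mg/L

Time constants: τᵢ = Vᵢ/Q for each well-mixed tank.
τ₁ = 30.5/1.27 = 24.016 s; τ₂ = 41.3/1.27 = 32.520 s.
Tank 1: C₁ = C_in(1 − e^(−t/τ₁)). Tank 2 (τ₁ ≠ τ₂): C₂ = C_in[1 − (τ₁ e^(−t/τ₁) − τ₂ e^(−t/τ₂))/(τ₁ − τ₂)].
At t = 51.0: e^(−t/τ₁) = 0.11960, e^(−t/τ₂) = 0.20840.
C₂ = 1.27·[1 − (24.016·0.11960 − 32.520·0.20840)/(-8.5039)] = 1.27·0.54081 = 0.68683 mg/L.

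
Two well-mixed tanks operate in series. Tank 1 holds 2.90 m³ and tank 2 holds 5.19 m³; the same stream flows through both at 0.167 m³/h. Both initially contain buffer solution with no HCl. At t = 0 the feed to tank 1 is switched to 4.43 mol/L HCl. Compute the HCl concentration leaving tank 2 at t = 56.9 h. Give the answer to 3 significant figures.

Species balance on tank i: dCᵢ/dt = (Cᵢ₋₁ − Cᵢ)/τᵢ with τᵢ = Vᵢ/Q.
τ₁ = 2.90/0.167 = 17.365 h; τ₂ = 5.19/0.167 = 31.078 h.
Solving the cascade with C₁(0)=C₂(0)=0 gives C₂(t) = C_in[1 − (τ₁ e^(−t/τ₁) − τ₂ e^(−t/τ₂))/(τ₁ − τ₂)].
At t = 56.9: e^(−t/τ₁) = 0.037754, e^(−t/τ₂) = 0.16027.
C₂ = 4.43·[1 − (17.365·0.037754 − 31.078·0.16027)/(-13.713)] = 4.43·0.68458 = 3.0327 mol/L.

3.03 mol/L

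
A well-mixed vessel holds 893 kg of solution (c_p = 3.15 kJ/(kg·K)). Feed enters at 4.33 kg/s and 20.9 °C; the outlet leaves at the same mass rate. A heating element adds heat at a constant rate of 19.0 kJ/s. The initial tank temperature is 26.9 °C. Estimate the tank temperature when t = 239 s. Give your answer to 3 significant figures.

M c_p dT/dt = ṁ c_p (T_in − T) + Q̇.
Rearrange: dT/dt = (T_ss − T)/τ with τ = M/ṁ = 206.24 s and T_ss = T_in + Q̇/(ṁ c_p) = 22.293 °C.
Integrating: T(t) = T_ss + (T₀ − T_ss) e^(−t/τ).
T(239) = 22.293 + (4.6070)·e^(−239/206.24) = 22.293 + (4.6070)·0.31384 = 23.739 °C.

23.7 °C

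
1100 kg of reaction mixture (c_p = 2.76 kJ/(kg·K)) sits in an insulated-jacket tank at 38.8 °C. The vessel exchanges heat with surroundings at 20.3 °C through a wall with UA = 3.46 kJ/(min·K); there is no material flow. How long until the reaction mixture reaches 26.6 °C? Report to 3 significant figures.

945 min

M c_p dT/dt = −UA(T − T_amb).
τ = M c_p/UA = 877.46 min; T_ss = T_amb = 20.300 °C.
T(t) = T_ss + (T₀ − T_ss)e^(−t/τ); set T = 26.6:
t = −τ ln[(T − T_ss)/(T₀ − T_ss)] = −877.46 · ln(0.34054) = 945.21 min.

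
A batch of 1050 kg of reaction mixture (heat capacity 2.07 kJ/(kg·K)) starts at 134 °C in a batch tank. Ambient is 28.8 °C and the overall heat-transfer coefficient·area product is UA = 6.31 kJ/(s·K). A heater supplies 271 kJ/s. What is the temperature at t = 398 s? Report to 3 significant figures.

M c_p dT/dt = −UA(T − T_amb) + Q̇.
dT/dt = (T_ss − T)/τ with T_ss = T_amb + Q̇/UA = 28.8 + 271/6.31 = 71.748 °C, τ = M c_p/UA = 1050·2.07/6.31 = 344.45 s.
T approaches T_ss exponentially: T(t) = T_ss + (T₀ − T_ss) e^(−t/τ).
T(398) = 71.748 + (62.252)·0.31491 = 91.352 °C.

91.4 °C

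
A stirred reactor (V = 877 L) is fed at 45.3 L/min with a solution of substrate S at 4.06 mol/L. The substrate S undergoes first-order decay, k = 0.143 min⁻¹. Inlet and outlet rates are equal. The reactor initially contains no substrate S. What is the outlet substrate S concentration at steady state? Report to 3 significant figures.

V dC/dt = Q(C_in − C) − k V C.
Steady state (dC/dt = 0): C_ss = Q C_in/(Q + kV) = C_in/(1 + kV/Q).
C_ss = 45.3·4.06/(45.3 + 0.143·877) = 183.92/170.71 = 1.0774 mol/L.

1.08 mol/L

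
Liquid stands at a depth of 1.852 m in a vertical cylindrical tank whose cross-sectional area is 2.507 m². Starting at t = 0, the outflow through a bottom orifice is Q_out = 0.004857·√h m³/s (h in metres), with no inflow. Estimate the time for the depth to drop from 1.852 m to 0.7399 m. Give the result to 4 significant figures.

516.9 s

Volume balance on the tank: A dh/dt = −0.004857 √h.
Separate and integrate: 2(√h − √h₀) = −(0.004857/A) t.
t = 2A(√h₀ − √h)/0.004857 = 2·2.507·(√1.852 − √0.7399)/0.004857
  = 5.01400 × (1.36088 − 0.860174) / 0.004857 = 516.893 s.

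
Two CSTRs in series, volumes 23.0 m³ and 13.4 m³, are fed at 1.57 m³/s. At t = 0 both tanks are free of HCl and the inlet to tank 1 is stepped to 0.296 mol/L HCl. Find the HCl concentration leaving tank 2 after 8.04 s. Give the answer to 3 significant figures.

0.0474 mol/L

Species balance on tank i: dCᵢ/dt = (Cᵢ₋₁ − Cᵢ)/τᵢ with τᵢ = Vᵢ/Q.
τ₁ = 23.0/1.57 = 14.650 s; τ₂ = 13.4/1.57 = 8.5350 s.
Solving the cascade with C₁(0)=C₂(0)=0 gives C₂(t) = C_in[1 − (τ₁ e^(−t/τ₁) − τ₂ e^(−t/τ₂))/(τ₁ − τ₂)].
At t = 8.04: e^(−t/τ₁) = 0.57763, e^(−t/τ₂) = 0.38985.
C₂ = 0.296·[1 − (14.650·0.57763 − 8.5350·0.38985)/(6.1146)] = 0.296·0.16025 = 0.047434 mol/L.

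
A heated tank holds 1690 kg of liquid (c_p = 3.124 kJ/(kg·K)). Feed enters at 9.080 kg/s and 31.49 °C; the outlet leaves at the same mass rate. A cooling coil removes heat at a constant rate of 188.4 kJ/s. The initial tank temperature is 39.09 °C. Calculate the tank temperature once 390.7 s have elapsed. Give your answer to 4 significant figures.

M c_p dT/dt = ṁ c_p (T_in − T) − Q̇.
Rearrange: dT/dt = (T_ss − T)/τ with τ = M/ṁ = 186.123 s and T_ss = T_in − Q̇/(ṁ c_p) = 24.8482 °C.
T approaches T_ss exponentially: T(t) = T_ss + (T₀ − T_ss) e^(−t/τ).
T(390.7) = 24.8482 + (14.2418)·e^(−390.7/186.123) = 24.8482 + (14.2418)·0.122561 = 26.5937 °C.

26.59 °C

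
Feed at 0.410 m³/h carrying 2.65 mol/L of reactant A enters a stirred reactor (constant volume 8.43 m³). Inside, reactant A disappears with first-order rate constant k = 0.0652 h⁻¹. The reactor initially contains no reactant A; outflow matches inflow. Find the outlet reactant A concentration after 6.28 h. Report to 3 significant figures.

0.578 mol/L

Species balance: V dC/dt = Q C_in − Q C − k V C.
dC/dt = (Q/V) C_in − (Q/V + k) C; effective rate a = Q/V + k = 0.048636 + 0.0652 = 0.11384 h⁻¹.
C_ss = Q C_in/(Q + kV) = 1.1322 mol/L; C(t) = C_ss + (C₀ − C_ss) e^(−a t).
C(6.28) = 1.1322 + (-1.1322)·e^(−0.11384·6.28) = 1.1322 + (-1.1322)·0.48925 = 0.57828 mol/L.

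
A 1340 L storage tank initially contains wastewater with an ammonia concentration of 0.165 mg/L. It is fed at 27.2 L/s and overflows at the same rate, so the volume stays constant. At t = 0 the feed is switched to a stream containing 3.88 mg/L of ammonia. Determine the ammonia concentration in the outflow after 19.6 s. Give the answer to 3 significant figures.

1.38 mg/L

Species balance on the tank: V dC/dt = Q(C_in − C).
Rewrite as dC/dt + C/τ = C_in/τ, τ = V/Q = 49.265 s.
Solution: C(t) = C_in + (C₀ − C_in) e^(−t/τ).
C(19.6) = 3.88 + (0.165 − 3.88)·e^(−19.6/49.265) = 3.88 + (-3.7150)·0.67176 = 1.3844 mg/L.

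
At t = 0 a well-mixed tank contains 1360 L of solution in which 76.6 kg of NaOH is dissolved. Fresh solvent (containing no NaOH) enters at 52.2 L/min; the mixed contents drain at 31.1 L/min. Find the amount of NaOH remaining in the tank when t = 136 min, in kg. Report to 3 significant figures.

Total volume: dV/dt = Q_in − Q_out = 21.100 L/min, so V(t) = 1360 + 21.100 t and V(136) = 4229.6 L.
Species balance (pure solvent in): dm/dt = −Q_out · m/V(t).
dm/m = −Q_out dt/(V₀ + 21.100 t); integrating gives ln(m/m₀) = −(Q_out/(Q_in−Q_out)) ln(V/V₀).
m = m₀ (V₀/V)^(Q_out/(Q_in−Q_out)) = 76.6 × (1360/4229.6)^(1.4739) = 14.386 kg.

14.4 kg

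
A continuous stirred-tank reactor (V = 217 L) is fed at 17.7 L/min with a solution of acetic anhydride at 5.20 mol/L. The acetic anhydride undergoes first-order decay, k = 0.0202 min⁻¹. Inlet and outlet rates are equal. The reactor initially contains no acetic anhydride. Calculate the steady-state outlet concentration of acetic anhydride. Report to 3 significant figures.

V dC/dt = Q(C_in − C) − k V C.
At steady state: 0 = Q C_in − (Q + kV) C_ss, so C_ss = Q C_in/(Q + kV).
C_ss = 17.7·5.20/(17.7 + 0.0202·217) = 92.040/22.083 = 4.1678 mol/L.

4.17 mol/L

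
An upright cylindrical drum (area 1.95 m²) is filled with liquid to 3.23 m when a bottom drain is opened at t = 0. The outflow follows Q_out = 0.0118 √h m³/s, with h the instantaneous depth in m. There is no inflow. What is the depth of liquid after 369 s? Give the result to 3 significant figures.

0.463 m

With no inflow, A dh/dt = −0.0118 √h.
Separate and integrate: 2(√h − √h₀) = −(0.0118/A) t.
√h = √3.23 − 0.0118·369/(2·1.95) = 1.7972 − 1.1165 = 0.68076.
h = 0.68076² = 0.46343 m.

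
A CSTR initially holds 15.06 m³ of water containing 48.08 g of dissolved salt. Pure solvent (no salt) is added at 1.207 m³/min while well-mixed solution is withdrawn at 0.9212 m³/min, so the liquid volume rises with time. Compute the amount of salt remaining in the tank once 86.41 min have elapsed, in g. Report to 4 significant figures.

2.104 g

Let m(t) be the amount of salt. Volume: V(t) = V₀ + (Q_in − Q_out) t = 15.06 + 0.285800 t; V(86.41) = 39.7560 m³.
Species balance (pure solvent in): dm/dt = −Q_out · m/V(t).
Separate: dm/m = −Q_out dt/V(t) ⇒ ln(m/m₀) = −(Q_out/(Q_in−Q_out)) ln(V/V₀).
m = m₀ (V₀/V)^(Q_out/(Q_in−Q_out)) = 48.08 × (15.06/39.7560)^(3.22323) = 2.10437 g.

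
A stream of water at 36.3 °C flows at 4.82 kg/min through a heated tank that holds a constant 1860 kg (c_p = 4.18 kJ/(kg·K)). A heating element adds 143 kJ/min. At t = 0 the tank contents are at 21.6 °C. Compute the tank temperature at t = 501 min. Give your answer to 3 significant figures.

37.4 °C

M c_p dT/dt = ṁ c_p (T_in − T) + Q̇.
τ = M/ṁ = 385.89 min; T_ss = T_in + Q̇/(ṁ c_p) = 36.3 + 143/(4.82·4.18) = 43.398 °C.
This is linear first-order; T(t) = T_ss + (T₀ − T_ss) e^(−t/τ).
T(501) = 43.398 + (-21.798)·e^(−501/385.89) = 43.398 + (-21.798)·0.27300 = 37.447 °C.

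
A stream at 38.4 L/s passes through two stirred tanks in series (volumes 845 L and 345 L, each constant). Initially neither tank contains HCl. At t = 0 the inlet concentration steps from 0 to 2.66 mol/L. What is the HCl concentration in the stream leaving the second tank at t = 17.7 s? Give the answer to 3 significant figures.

0.905 mol/L

Time constants: τᵢ = Vᵢ/Q for each well-mixed tank.
τ₁ = 845/38.4 = 22.005 s; τ₂ = 345/38.4 = 8.9844 s.
Solving the cascade with C₁(0)=C₂(0)=0 gives C₂(t) = C_in[1 − (τ₁ e^(−t/τ₁) − τ₂ e^(−t/τ₂))/(τ₁ − τ₂)].
At t = 17.7: e^(−t/τ₁) = 0.44738, e^(−t/τ₂) = 0.13944.
C₂ = 2.66·[1 − (22.005·0.44738 − 8.9844·0.13944)/(13.021)] = 2.66·0.34015 = 0.90480 mol/L.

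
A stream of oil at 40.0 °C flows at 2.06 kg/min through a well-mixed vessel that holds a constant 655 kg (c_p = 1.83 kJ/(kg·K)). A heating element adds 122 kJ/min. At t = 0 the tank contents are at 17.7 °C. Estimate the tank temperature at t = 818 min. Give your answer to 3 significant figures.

68.2 °C

First-law balance (no shaft work): M c_p dT/dt = ṁ c_p (T_in − T) + 122.
Rearrange: dT/dt = (T_ss − T)/τ with τ = M/ṁ = 317.96 min and T_ss = T_in + Q̇/(ṁ c_p) = 72.362 °C.
Integrating: T(t) = T_ss + (T₀ − T_ss) e^(−t/τ).
T(818) = 72.362 + (-54.662)·e^(−818/317.96) = 72.362 + (-54.662)·0.076334 = 68.190 °C.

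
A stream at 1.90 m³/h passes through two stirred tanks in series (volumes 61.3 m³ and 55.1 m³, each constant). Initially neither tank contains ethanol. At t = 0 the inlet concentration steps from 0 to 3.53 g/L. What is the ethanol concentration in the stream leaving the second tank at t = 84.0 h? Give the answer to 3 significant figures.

2.68 g/L

Time constants: τᵢ = Vᵢ/Q for each well-mixed tank.
τ₁ = 61.3/1.90 = 32.263 h; τ₂ = 55.1/1.90 = 29.000 h.
Tank 1: C₁ = C_in(1 − e^(−t/τ₁)). Tank 2 (τ₁ ≠ τ₂): C₂ = C_in[1 − (τ₁ e^(−t/τ₁) − τ₂ e^(−t/τ₂))/(τ₁ − τ₂)].
At t = 84.0: e^(−t/τ₁) = 0.074007, e^(−t/τ₂) = 0.055213.
C₂ = 3.53·[1 − (32.263·0.074007 − 29.000·0.055213)/(3.2632)] = 3.53·0.75897 = 2.6792 g/L.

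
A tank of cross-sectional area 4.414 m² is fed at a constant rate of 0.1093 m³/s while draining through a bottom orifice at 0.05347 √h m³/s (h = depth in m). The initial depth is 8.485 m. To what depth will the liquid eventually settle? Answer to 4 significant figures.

Level balance: A dh/dt = 0.1093 − 0.05347 √h. Setting dh/dt = 0:
Q_in = 0.05347 √h_ss ⇒ √h_ss = 0.1093/0.05347 = 2.04414.
h_ss = 2.04414² = 4.17850 m. (Since h₀ = 8.485 m > h_ss, the level will fall toward this value.)

4.178 m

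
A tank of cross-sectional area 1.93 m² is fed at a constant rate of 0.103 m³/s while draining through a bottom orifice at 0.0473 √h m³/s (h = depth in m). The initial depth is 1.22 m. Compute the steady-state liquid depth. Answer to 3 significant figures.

Level balance: A dh/dt = 0.103 − 0.0473 √h. Setting dh/dt = 0:
Q_in = 0.0473 √h_ss ⇒ √h_ss = 0.103/0.0473 = 2.1776.
h_ss = 2.1776² = 4.7419 m. (Since h₀ = 1.22 m < h_ss, the level will rise toward this value.)

4.74 m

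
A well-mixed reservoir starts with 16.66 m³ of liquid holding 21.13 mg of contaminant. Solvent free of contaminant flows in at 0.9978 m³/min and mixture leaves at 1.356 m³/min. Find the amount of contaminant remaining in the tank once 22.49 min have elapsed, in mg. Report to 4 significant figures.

Total volume: dV/dt = Q_in − Q_out = -0.358200 m³/min, so V(t) = 16.66 − 0.358200 t and V(22.49) = 8.60408 m³.
Species balance (pure solvent in): dm/dt = −Q_out · m/V(t).
Separate: dm/m = −Q_out dt/V(t) ⇒ ln(m/m₀) = −(Q_out/(Q_in−Q_out)) ln(V/V₀).
m = m₀ (V₀/V)^(Q_out/(Q_in−Q_out)) = 21.13 × (16.66/8.60408)^(-3.78559) = 1.73199 mg.

1.732 mg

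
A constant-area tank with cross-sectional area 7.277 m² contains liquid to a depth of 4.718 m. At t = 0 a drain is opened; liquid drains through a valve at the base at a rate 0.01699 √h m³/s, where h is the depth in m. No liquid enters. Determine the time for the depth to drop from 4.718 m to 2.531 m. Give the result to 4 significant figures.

497.9 s

With no inflow, A dh/dt = −0.01699 √h.
∫ h^(−1/2) dh = −(0.01699/A) ∫ dt, giving 2√h = 2√h₀ − (0.01699/A) t.
t = 2A(√h₀ − √h)/0.01699 = 2·7.277·(√4.718 − √2.531)/0.01699
  = 14.5540 × (2.17210 − 1.59091) / 0.01699 = 497.855 s.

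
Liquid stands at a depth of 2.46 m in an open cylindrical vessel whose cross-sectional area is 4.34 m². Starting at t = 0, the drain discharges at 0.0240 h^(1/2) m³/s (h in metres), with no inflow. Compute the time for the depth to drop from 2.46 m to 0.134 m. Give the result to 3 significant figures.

435 s

Unsteady balance on liquid volume: A dh/dt = −0.0240 √h.
Separate and integrate: 2(√h − √h₀) = −(0.0240/A) t.
t = 2A(√h₀ − √h)/0.0240 = 2·4.34·(√2.46 − √0.134)/0.0240
  = 8.6800 × (1.5684 − 0.36606) / 0.0240 = 434.86 s.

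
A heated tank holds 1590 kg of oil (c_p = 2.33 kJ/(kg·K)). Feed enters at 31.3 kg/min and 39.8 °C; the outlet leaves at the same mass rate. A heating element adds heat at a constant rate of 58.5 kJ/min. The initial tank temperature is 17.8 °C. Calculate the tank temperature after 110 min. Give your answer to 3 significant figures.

M c_p dT/dt = ṁ c_p (T_in − T) + Q̇.
τ = M/ṁ = 50.799 min; T_ss = T_in + Q̇/(ṁ c_p) = 39.8 + 58.5/(31.3·2.33) = 40.602 °C.
T approaches T_ss exponentially: T(t) = T_ss + (T₀ − T_ss) e^(−t/τ).
T(110) = 40.602 + (-22.802)·e^(−110/50.799) = 40.602 + (-22.802)·0.11470 = 37.987 °C.

38.0 °C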